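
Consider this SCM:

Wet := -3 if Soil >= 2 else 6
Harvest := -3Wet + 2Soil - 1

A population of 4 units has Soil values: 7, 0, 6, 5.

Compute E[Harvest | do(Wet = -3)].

17

Every unit gets Wet=-3 under the intervention. Harvest values become 22, 8, 20, 18; E[Harvest|do(Wet=-3)] = 17.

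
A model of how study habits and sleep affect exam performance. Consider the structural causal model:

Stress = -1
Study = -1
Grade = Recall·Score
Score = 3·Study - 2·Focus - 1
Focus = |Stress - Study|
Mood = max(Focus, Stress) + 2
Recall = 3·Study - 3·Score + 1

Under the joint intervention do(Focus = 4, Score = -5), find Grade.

-65

Under do(Focus = 4, Score = -5), each intervened variable's structural equation is replaced by its fixed value.
Recall = 3·Study - 3·Score + 1  [with Study=-1, Score=-5]  = 13
Grade = Recall·Score  [with Recall=13, Score=-5]  = -65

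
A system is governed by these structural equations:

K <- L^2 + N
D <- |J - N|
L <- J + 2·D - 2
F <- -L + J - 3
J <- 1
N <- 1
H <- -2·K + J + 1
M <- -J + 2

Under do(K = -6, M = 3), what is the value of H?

The joint intervention fixes K = -6, M = 3, removing each variable's own equation.
H = -2·K + J + 1  [with K=-6, J=1]  = 14

14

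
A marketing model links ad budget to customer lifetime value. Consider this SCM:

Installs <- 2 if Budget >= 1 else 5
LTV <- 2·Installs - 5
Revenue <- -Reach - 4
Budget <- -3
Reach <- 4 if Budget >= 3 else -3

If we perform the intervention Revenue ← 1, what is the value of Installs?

Under do(Revenue=1), the mechanism Revenue <- -Reach - 4 is discarded; Revenue is fixed at 1.
Since Installs is not a descendant of the intervened variable, it is unaffected.
Installs = 2 if Budget >= 1 else 5  [with Budget=-3]  = 5

5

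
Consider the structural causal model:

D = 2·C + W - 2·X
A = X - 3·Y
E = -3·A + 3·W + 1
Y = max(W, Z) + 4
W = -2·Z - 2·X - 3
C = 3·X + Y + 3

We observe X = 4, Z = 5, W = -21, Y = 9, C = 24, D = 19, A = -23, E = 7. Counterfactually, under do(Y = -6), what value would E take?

do(Y=-6) replaces the equation Y = max(W, Z) + 4 with the constant Y = -6.
W = -2·Z - 2·X - 3  [with Z=5, X=4]  = -21
A = X - 3·Y  [with X=4, Y=-6]  = 22
E = -3·A + 3·W + 1  [with A=22, W=-21]  = -128

-128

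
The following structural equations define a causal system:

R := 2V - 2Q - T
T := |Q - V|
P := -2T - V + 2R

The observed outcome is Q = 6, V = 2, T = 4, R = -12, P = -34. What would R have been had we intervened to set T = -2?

The intervention breaks the incoming arrows to T: T := |Q - V| no longer applies, and T = -2.
R = 2V - 2Q - T  [with V=2, Q=6, T=-2]  = -6

-6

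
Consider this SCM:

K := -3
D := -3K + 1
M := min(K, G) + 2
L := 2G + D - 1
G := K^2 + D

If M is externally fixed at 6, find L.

47

The intervention breaks the incoming arrows to M: M := min(K, G) + 2 no longer applies, and M = 6.
Since L is not a descendant of the intervened variable, it is unaffected.
D = -3K + 1  [with K=-3]  = 10
G = K^2 + D  [with K=-3, D=10]  = 19
L = 2G + D - 1  [with G=19, D=10]  = 47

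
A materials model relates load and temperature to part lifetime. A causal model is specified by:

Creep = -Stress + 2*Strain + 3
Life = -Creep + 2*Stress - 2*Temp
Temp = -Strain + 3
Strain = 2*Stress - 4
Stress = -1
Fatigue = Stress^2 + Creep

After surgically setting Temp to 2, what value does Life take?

The intervention breaks the incoming arrows to Temp: Temp = -Strain + 3 no longer applies, and Temp = 2.
Strain = 2*Stress - 4  [with Stress=-1]  = -6
Creep = -Stress + 2*Strain + 3  [with Stress=-1, Strain=-6]  = -8
Life = -Creep + 2*Stress - 2*Temp  [with Creep=-8, Stress=-1, Temp=2]  = 2

2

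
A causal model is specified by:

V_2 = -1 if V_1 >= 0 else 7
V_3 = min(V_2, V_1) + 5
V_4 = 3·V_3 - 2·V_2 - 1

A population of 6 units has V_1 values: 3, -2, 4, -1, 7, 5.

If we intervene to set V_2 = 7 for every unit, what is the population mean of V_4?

Under do(V_2=7), V_2's equation is replaced by V_2=7 for every unit. Per-unit V_4: 9, -6, 12, -3, 21, 15. Mean = 8.

8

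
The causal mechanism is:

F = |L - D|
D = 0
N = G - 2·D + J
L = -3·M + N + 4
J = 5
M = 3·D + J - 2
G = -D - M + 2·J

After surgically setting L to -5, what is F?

Intervening sets L = -5 and removes its equation (L = -3·M + N + 4).
F = |L - D|  [with L=-5, D=0]  = 5

5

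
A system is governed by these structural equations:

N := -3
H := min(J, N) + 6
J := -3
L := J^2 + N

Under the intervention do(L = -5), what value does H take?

Under do(L=-5), the mechanism L := J^2 + N is discarded; L is fixed at -5.
Since H is not a descendant of the intervened variable, it is unaffected.
H = min(J, N) + 6  [with J=-3, N=-3]  = 3

3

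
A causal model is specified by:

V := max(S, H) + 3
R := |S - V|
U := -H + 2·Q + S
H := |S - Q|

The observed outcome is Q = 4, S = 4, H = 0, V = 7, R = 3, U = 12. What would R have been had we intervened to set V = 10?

Intervening sets V = 10 and removes its equation (V := max(S, H) + 3).
R = |S - V|  [with S=4, V=10]  = 6

6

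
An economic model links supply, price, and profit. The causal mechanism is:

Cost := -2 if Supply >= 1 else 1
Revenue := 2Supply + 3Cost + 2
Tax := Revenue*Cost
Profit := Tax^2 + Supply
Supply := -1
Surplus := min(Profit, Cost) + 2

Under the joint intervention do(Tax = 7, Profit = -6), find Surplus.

-4

The joint intervention fixes Tax = 7, Profit = -6, removing each variable's own equation.
Cost = -2 if Supply >= 1 else 1  [with Supply=-1]  = 1
Surplus = min(Profit, Cost) + 2  [with Profit=-6, Cost=1]  = -4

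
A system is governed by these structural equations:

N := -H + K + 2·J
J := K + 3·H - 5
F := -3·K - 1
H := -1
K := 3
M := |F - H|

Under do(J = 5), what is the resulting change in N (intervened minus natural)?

20

Intervening sets J = 5 and removes its equation (J := K + 3·H - 5).
N = -H + K + 2·J  [with H=-1, K=3, J=5]  = 14
Without intervention: J = K + 3·H - 5  [with K=3, H=-1]  = -5; N = -H + K + 2·J  [with H=-1, K=3, J=-5]  = -6.
Change = 14 − (-6) = 20.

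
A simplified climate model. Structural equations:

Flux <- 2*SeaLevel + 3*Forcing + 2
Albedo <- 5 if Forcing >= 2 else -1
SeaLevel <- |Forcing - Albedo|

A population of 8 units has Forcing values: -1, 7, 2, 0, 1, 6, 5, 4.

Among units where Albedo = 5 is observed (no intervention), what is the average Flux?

E[Flux|Albedo=5] averages over only the 5 units with Albedo=5 (Forcing = 7, 2, 6, 5, 4): Flux = 27, 14, 22, 17, 16, mean 19.2.

19.2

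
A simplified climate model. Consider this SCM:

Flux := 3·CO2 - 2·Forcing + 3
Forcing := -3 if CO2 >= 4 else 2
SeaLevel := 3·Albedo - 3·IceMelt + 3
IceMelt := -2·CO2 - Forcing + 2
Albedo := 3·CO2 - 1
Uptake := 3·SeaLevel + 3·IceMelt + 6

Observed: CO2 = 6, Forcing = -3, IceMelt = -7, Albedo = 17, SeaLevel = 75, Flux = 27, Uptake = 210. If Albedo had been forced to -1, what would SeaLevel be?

21

Intervening sets Albedo = -1 and removes its equation (Albedo := 3·CO2 - 1).
Forcing = -3 if CO2 >= 4 else 2  [with CO2=6]  = -3
IceMelt = -2·CO2 - Forcing + 2  [with CO2=6, Forcing=-3]  = -7
SeaLevel = 3·Albedo - 3·IceMelt + 3  [with Albedo=-1, IceMelt=-7]  = 21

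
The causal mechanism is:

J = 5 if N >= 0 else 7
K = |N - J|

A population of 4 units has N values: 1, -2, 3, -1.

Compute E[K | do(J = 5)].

The intervention sets J=5 in all 4 units regardless of N. Recomputing K per unit gives 4, 7, 2, 6; average 4.75.

4.75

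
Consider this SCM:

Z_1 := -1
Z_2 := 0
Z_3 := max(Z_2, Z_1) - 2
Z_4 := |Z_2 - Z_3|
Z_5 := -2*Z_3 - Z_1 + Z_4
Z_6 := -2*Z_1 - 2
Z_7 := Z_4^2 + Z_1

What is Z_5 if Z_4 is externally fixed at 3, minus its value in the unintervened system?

1

Intervening sets Z_4 = 3 and removes its equation (Z_4 := |Z_2 - Z_3|).
Z_3 = max(Z_2, Z_1) - 2  [with Z_2=0, Z_1=-1]  = -2
Z_5 = -2*Z_3 - Z_1 + Z_4  [with Z_3=-2, Z_1=-1, Z_4=3]  = 8
Without intervention: Z_3 = max(Z_2, Z_1) - 2  [with Z_2=0, Z_1=-1]  = -2; Z_4 = |Z_2 - Z_3|  [with Z_2=0, Z_3=-2]  = 2; Z_5 = -2*Z_3 - Z_1 + Z_4  [with Z_3=-2, Z_1=-1, Z_4=2]  = 7.
Change = 8 − 7 = 1.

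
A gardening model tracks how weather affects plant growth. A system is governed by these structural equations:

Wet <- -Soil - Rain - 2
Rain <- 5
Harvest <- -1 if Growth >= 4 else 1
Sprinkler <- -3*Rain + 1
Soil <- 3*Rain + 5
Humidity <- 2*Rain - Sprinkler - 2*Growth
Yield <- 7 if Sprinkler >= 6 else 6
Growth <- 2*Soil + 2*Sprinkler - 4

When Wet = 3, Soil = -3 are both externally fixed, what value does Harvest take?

The joint intervention fixes Wet = 3, Soil = -3, removing each variable's own equation.
Sprinkler = -3*Rain + 1  [with Rain=5]  = -14
Growth = 2*Soil + 2*Sprinkler - 4  [with Soil=-3, Sprinkler=-14]  = -38
Harvest = -1 if Growth >= 4 else 1  [with Growth=-38]  = 1

1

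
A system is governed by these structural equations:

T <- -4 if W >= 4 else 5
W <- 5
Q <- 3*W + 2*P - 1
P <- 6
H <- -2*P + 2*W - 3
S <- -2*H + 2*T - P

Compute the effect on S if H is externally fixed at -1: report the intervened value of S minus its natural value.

Under do(H=-1), the mechanism H <- -2*P + 2*W - 3 is discarded; H is fixed at -1.
T = -4 if W >= 4 else 5  [with W=5]  = -4
S = -2*H + 2*T - P  [with H=-1, T=-4, P=6]  = -12
Without intervention: T = -4 if W >= 4 else 5  [with W=5]  = -4; H = -2*P + 2*W - 3  [with P=6, W=5]  = -5; S = -2*H + 2*T - P  [with H=-5, T=-4, P=6]  = -4.
Change = -12 − (-4) = -8.

-8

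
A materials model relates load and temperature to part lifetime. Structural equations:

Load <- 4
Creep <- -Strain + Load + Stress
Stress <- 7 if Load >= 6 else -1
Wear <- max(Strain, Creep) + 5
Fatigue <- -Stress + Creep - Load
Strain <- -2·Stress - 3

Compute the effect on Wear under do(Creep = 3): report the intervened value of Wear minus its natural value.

-1

Intervening sets Creep = 3 and removes its equation (Creep <- -Strain + Load + Stress).
Stress = 7 if Load >= 6 else -1  [with Load=4]  = -1
Strain = -2·Stress - 3  [with Stress=-1]  = -1
Wear = max(Strain, Creep) + 5  [with Strain=-1, Creep=3]  = 8
Without intervention: Stress = 7 if Load >= 6 else -1  [with Load=4]  = -1; Strain = -2·Stress - 3  [with Stress=-1]  = -1; Creep = -Strain + Load + Stress  [with Strain=-1, Load=4, Stress=-1]  = 4; Wear = max(Strain, Creep) + 5  [with Strain=-1, Creep=4]  = 9.
Change = 8 − 9 = -1.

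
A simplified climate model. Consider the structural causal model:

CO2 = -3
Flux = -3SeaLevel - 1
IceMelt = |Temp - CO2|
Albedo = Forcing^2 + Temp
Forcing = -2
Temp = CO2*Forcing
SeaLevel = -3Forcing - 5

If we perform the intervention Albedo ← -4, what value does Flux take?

-4

Under do(Albedo=-4), the mechanism Albedo = Forcing^2 + Temp is discarded; Albedo is fixed at -4.
Since Flux is not a descendant of the intervened variable, it is unaffected.
SeaLevel = -3Forcing - 5  [with Forcing=-2]  = 1
Flux = -3SeaLevel - 1  [with SeaLevel=1]  = -4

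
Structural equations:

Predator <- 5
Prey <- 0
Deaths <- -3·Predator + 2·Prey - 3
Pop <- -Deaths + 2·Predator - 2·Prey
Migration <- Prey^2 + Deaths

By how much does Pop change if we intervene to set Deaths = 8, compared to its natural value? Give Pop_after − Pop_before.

-26

do(Deaths=8) replaces the equation Deaths <- -3·Predator + 2·Prey - 3 with the constant Deaths = 8.
Pop = -Deaths + 2·Predator - 2·Prey  [with Deaths=8, Predator=5, Prey=0]  = 2
Without intervention: Deaths = -3·Predator + 2·Prey - 3  [with Predator=5, Prey=0]  = -18; Pop = -Deaths + 2·Predator - 2·Prey  [with Deaths=-18, Predator=5, Prey=0]  = 28.
Change = 2 − 28 = -26.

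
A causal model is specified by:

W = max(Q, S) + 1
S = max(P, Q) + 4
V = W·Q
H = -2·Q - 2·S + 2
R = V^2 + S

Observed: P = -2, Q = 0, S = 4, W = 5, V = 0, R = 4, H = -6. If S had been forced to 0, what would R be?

0

The intervention breaks the incoming arrows to S: S = max(P, Q) + 4 no longer applies, and S = 0.
W = max(Q, S) + 1  [with Q=0, S=0]  = 1
V = W·Q  [with W=1, Q=0]  = 0
R = V^2 + S  [with V=0, S=0]  = 0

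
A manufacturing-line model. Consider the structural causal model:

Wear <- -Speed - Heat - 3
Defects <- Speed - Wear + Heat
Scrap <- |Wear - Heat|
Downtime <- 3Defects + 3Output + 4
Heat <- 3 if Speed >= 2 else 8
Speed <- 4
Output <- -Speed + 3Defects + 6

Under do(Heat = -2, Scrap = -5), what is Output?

23

Setting Heat = -2, Scrap = -5 by intervention discards those variables' equations.
Wear = -Speed - Heat - 3  [with Speed=4, Heat=-2]  = -5
Defects = Speed - Wear + Heat  [with Speed=4, Wear=-5, Heat=-2]  = 7
Output = -Speed + 3Defects + 6  [with Speed=4, Defects=7]  = 23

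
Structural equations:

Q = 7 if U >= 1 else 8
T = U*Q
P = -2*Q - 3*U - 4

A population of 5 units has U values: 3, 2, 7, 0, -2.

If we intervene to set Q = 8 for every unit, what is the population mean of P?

-26

Every unit gets Q=8 under the intervention. P values become -29, -26, -41, -20, -14; E[P|do(Q=8)] = -26.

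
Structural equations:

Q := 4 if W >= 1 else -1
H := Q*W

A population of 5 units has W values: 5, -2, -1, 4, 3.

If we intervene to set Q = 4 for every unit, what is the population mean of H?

Every unit gets Q=4 under the intervention. H values become 20, -8, -4, 16, 12; E[H|do(Q=4)] = 7.2.

7.2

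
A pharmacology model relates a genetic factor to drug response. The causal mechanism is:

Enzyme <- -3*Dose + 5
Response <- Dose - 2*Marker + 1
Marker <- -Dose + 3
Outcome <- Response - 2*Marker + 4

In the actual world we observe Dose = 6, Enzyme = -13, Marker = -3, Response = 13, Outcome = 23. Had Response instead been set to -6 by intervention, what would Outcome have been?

4

Intervening sets Response = -6 and removes its equation (Response <- Dose - 2*Marker + 1).
Marker = -Dose + 3  [with Dose=6]  = -3
Outcome = Response - 2*Marker + 4  [with Response=-6, Marker=-3]  = 4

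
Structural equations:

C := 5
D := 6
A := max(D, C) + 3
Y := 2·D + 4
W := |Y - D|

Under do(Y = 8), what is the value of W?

2

Intervening sets Y = 8 and removes its equation (Y := 2·D + 4).
W = |Y - D|  [with Y=8, D=6]  = 2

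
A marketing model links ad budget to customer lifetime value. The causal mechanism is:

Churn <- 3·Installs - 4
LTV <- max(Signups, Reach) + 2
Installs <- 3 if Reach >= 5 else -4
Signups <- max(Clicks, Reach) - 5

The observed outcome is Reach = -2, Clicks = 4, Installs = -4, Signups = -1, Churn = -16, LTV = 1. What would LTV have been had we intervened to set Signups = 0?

2

Under do(Signups=0), the mechanism Signups <- max(Clicks, Reach) - 5 is discarded; Signups is fixed at 0.
LTV = max(Signups, Reach) + 2  [with Signups=0, Reach=-2]  = 2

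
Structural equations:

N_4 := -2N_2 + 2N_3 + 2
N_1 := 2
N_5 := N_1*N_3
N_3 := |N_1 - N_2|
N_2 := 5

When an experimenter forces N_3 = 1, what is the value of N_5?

do(N_3=1) replaces the equation N_3 := |N_1 - N_2| with the constant N_3 = 1.
N_5 = N_1*N_3  [with N_1=2, N_3=1]  = 2

2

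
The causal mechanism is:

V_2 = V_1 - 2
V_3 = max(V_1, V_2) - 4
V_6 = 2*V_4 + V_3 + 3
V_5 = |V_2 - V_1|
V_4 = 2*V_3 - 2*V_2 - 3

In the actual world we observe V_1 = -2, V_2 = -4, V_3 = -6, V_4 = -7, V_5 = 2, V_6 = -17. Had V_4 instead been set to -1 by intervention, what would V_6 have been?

-5

Under do(V_4=-1), the mechanism V_4 = 2*V_3 - 2*V_2 - 3 is discarded; V_4 is fixed at -1.
V_2 = V_1 - 2  [with V_1=-2]  = -4
V_3 = max(V_1, V_2) - 4  [with V_1=-2, V_2=-4]  = -6
V_6 = 2*V_4 + V_3 + 3  [with V_4=-1, V_3=-6]  = -5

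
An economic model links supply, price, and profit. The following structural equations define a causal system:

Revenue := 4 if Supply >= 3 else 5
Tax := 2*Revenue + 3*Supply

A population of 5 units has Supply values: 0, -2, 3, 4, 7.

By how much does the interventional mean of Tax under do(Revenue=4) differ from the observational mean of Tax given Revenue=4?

-6.8

do(Revenue=4) breaks Revenue's dependence on Supply. With Revenue=4 fixed, Tax across the units is 8, 2, 17, 20, 29, mean 15.2.
E[Tax|Revenue=4] averages over only the 3 units with Revenue=4 (Supply = 3, 4, 7): Tax = 17, 20, 29, mean 22.
Difference = 15.2 − 22 = -6.8.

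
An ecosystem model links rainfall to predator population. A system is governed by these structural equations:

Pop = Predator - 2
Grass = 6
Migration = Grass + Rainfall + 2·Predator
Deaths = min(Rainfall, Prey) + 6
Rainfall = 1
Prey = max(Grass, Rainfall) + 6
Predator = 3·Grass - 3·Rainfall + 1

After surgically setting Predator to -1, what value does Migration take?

Under do(Predator=-1), the mechanism Predator = 3·Grass - 3·Rainfall + 1 is discarded; Predator is fixed at -1.
Migration = Grass + Rainfall + 2·Predator  [with Grass=6, Rainfall=1, Predator=-1]  = 5

5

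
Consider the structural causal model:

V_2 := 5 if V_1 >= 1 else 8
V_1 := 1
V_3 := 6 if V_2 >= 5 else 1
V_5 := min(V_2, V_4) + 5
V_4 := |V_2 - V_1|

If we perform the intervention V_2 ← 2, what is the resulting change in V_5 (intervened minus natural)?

-3

do(V_2=2) replaces the equation V_2 := 5 if V_1 >= 1 else 8 with the constant V_2 = 2.
V_4 = |V_2 - V_1|  [with V_2=2, V_1=1]  = 1
V_5 = min(V_2, V_4) + 5  [with V_2=2, V_4=1]  = 6
Without intervention: V_2 = 5 if V_1 >= 1 else 8  [with V_1=1]  = 5; V_4 = |V_2 - V_1|  [with V_2=5, V_1=1]  = 4; V_5 = min(V_2, V_4) + 5  [with V_2=5, V_4=4]  = 9.
Change = 6 − 9 = -3.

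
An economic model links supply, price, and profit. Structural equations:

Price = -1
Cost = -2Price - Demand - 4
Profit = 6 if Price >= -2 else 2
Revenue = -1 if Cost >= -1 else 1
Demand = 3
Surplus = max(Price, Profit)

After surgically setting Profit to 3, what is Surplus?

3

The intervention breaks the incoming arrows to Profit: Profit = 6 if Price >= -2 else 2 no longer applies, and Profit = 3.
Surplus = max(Price, Profit)  [with Price=-1, Profit=3]  = 3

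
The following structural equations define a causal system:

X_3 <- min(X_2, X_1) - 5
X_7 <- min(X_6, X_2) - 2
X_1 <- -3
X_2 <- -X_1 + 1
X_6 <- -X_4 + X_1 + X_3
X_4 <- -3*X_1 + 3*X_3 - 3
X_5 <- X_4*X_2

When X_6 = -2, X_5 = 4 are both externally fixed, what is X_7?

-4

Setting X_6 = -2, X_5 = 4 by intervention discards those variables' equations.
X_2 = -X_1 + 1  [with X_1=-3]  = 4
X_7 = min(X_6, X_2) - 2  [with X_6=-2, X_2=4]  = -4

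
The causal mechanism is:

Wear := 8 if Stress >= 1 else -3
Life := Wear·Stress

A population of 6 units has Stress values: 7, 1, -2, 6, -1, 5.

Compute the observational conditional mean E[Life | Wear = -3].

4.5

Conditioning on Wear=-3 selects the 2 unit(s) with Stress ∈ {-2, -1}. Their Life values: 6, 3. Mean = 4.5.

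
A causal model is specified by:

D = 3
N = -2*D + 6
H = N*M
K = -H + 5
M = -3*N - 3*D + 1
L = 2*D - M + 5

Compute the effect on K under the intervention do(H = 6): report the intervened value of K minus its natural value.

Intervening sets H = 6 and removes its equation (H = N*M).
K = -H + 5  [with H=6]  = -1
Without intervention: N = -2*D + 6  [with D=3]  = 0; M = -3*N - 3*D + 1  [with N=0, D=3]  = -8; H = N*M  [with N=0, M=-8]  = 0; K = -H + 5  [with H=0]  = 5.
Change = -1 − 5 = -6.

-6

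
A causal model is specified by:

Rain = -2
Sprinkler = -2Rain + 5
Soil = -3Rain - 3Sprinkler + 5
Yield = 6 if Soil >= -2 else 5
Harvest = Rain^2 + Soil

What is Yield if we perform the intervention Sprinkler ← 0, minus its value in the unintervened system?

Under do(Sprinkler=0), the mechanism Sprinkler = -2Rain + 5 is discarded; Sprinkler is fixed at 0.
Soil = -3Rain - 3Sprinkler + 5  [with Rain=-2, Sprinkler=0]  = 11
Yield = 6 if Soil >= -2 else 5  [with Soil=11]  = 6
Without intervention: Sprinkler = -2Rain + 5  [with Rain=-2]  = 9; Soil = -3Rain - 3Sprinkler + 5  [with Rain=-2, Sprinkler=9]  = -16; Yield = 6 if Soil >= -2 else 5  [with Soil=-16]  = 5.
Change = 6 − 5 = 1.

1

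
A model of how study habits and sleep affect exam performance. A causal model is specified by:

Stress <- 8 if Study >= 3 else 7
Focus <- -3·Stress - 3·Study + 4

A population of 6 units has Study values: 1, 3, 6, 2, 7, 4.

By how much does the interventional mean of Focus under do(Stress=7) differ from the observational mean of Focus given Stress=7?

-7

The intervention sets Stress=7 in all 6 units regardless of Study. Recomputing Focus per unit gives -20, -26, -35, -23, -38, -29; average -28.5.
E[Focus|Stress=7] averages over only the 2 units with Stress=7 (Study = 1, 2): Focus = -20, -23, mean -21.5.
Difference = -28.5 − (-21.5) = -7.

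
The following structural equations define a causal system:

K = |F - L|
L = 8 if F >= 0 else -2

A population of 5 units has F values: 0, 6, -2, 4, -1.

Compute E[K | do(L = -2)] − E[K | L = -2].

2.9

Every unit gets L=-2 under the intervention. K values become 2, 8, 0, 6, 1; E[K|do(L=-2)] = 3.4.
E[K|L=-2] averages over only the 2 units with L=-2 (F = -2, -1): K = 0, 1, mean 0.5.
Difference = 3.4 − 0.5 = 2.9.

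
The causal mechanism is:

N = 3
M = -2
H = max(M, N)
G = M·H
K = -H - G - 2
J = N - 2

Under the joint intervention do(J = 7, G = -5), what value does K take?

0

Setting J = 7, G = -5 by intervention discards those variables' equations.
H = max(M, N)  [with M=-2, N=3]  = 3
K = -H - G - 2  [with H=3, G=-5]  = 0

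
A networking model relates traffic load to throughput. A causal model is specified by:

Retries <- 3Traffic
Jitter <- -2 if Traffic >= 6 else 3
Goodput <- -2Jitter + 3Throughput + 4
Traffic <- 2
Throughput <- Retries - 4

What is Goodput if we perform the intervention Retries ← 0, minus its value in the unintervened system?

do(Retries=0) replaces the equation Retries <- 3Traffic with the constant Retries = 0.
Jitter = -2 if Traffic >= 6 else 3  [with Traffic=2]  = 3
Throughput = Retries - 4  [with Retries=0]  = -4
Goodput = -2Jitter + 3Throughput + 4  [with Jitter=3, Throughput=-4]  = -14
Without intervention: Retries = 3Traffic  [with Traffic=2]  = 6; Jitter = -2 if Traffic >= 6 else 3  [with Traffic=2]  = 3; Throughput = Retries - 4  [with Retries=6]  = 2; Goodput = -2Jitter + 3Throughput + 4  [with Jitter=3, Throughput=2]  = 4.
Change = -14 − 4 = -18.

-18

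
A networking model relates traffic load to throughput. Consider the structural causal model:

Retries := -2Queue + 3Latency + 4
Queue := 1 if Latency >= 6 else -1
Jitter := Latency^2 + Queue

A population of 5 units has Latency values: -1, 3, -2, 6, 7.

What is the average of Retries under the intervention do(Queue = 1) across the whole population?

9.8

Under do(Queue=1), Queue's equation is replaced by Queue=1 for every unit. Per-unit Retries: -1, 11, -4, 20, 23. Mean = 9.8.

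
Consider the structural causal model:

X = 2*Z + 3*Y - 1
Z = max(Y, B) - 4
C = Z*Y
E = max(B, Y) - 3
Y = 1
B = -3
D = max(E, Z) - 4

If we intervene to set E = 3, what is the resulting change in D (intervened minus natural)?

Intervening sets E = 3 and removes its equation (E = max(B, Y) - 3).
Z = max(Y, B) - 4  [with Y=1, B=-3]  = -3
D = max(E, Z) - 4  [with E=3, Z=-3]  = -1
Without intervention: Z = max(Y, B) - 4  [with Y=1, B=-3]  = -3; E = max(B, Y) - 3  [with B=-3, Y=1]  = -2; D = max(E, Z) - 4  [with E=-2, Z=-3]  = -6.
Change = -1 − (-6) = 5.

5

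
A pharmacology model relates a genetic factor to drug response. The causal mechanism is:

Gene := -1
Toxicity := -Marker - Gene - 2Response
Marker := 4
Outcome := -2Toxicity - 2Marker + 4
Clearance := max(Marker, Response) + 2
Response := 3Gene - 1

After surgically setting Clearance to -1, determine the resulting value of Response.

-4

do(Clearance=-1) replaces the equation Clearance := max(Marker, Response) + 2 with the constant Clearance = -1.
Response is not downstream of the intervention, so its value is determined by the original equations.
Response = 3Gene - 1  [with Gene=-1]  = -4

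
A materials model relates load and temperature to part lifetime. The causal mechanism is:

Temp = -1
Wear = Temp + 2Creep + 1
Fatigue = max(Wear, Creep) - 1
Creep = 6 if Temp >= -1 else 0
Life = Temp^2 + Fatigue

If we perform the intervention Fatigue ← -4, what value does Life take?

-3

Intervening sets Fatigue = -4 and removes its equation (Fatigue = max(Wear, Creep) - 1).
Life = Temp^2 + Fatigue  [with Temp=-1, Fatigue=-4]  = -3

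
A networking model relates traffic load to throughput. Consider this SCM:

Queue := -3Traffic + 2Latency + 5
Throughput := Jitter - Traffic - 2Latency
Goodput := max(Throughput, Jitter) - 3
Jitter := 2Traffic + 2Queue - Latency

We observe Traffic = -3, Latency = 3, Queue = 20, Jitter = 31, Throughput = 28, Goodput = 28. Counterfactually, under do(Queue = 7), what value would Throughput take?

do(Queue=7) replaces the equation Queue := -3Traffic + 2Latency + 5 with the constant Queue = 7.
Jitter = 2Traffic + 2Queue - Latency  [with Traffic=-3, Queue=7, Latency=3]  = 5
Throughput = Jitter - Traffic - 2Latency  [with Jitter=5, Traffic=-3, Latency=3]  = 2

2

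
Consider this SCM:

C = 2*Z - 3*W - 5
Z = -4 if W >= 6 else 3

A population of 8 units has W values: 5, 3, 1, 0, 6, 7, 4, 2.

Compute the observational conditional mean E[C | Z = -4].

-32.5

Observing Z=-4 restricts to units where Z's equation naturally yields -4: W ∈ {6, 7}. In that subpopulation C = -31, -34, mean -32.5.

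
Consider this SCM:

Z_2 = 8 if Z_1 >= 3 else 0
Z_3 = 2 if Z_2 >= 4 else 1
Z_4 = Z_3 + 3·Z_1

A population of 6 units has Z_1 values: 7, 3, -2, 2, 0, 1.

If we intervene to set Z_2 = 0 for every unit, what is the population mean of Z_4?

6.5

Every unit gets Z_2=0 under the intervention. Z_4 values become 22, 10, -5, 7, 1, 4; E[Z_4|do(Z_2=0)] = 6.5.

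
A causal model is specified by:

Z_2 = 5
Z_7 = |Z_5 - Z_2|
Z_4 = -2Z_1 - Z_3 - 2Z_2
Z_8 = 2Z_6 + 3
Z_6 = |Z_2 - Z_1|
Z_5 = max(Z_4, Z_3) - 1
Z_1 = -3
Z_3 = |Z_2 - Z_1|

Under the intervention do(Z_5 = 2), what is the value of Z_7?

Under do(Z_5=2), the mechanism Z_5 = max(Z_4, Z_3) - 1 is discarded; Z_5 is fixed at 2.
Z_7 = |Z_5 - Z_2|  [with Z_5=2, Z_2=5]  = 3

3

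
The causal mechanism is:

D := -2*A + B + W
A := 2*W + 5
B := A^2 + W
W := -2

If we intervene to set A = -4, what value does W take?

-2

Under do(A=-4), the mechanism A := 2*W + 5 is discarded; A is fixed at -4.
W is not downstream of the intervention, so its value is determined by the original equations.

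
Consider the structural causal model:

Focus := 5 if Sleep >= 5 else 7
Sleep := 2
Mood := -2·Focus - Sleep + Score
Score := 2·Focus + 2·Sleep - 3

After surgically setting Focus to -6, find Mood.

Under do(Focus=-6), the mechanism Focus := 5 if Sleep >= 5 else 7 is discarded; Focus is fixed at -6.
Score = 2·Focus + 2·Sleep - 3  [with Focus=-6, Sleep=2]  = -11
Mood = -2·Focus - Sleep + Score  [with Focus=-6, Sleep=2, Score=-11]  = -1

-1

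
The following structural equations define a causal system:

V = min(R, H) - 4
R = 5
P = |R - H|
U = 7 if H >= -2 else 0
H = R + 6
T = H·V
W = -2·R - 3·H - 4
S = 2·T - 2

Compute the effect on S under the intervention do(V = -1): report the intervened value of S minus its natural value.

do(V=-1) replaces the equation V = min(R, H) - 4 with the constant V = -1.
H = R + 6  [with R=5]  = 11
T = H·V  [with H=11, V=-1]  = -11
S = 2·T - 2  [with T=-11]  = -24
Without intervention: H = R + 6  [with R=5]  = 11; V = min(R, H) - 4  [with R=5, H=11]  = 1; T = H·V  [with H=11, V=1]  = 11; S = 2·T - 2  [with T=11]  = 20.
Change = -24 − 20 = -44.

-44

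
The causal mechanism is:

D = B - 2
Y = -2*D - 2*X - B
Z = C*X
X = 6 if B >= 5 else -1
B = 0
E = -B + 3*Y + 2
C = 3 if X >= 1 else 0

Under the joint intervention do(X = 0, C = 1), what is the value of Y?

4

Under do(X = 0, C = 1), each intervened variable's structural equation is replaced by its fixed value.
D = B - 2  [with B=0]  = -2
Y = -2*D - 2*X - B  [with D=-2, X=0, B=0]  = 4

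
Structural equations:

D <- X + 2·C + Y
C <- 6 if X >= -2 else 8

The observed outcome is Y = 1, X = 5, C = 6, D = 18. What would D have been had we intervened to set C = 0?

The intervention breaks the incoming arrows to C: C <- 6 if X >= -2 else 8 no longer applies, and C = 0.
D = X + 2·C + Y  [with X=5, C=0, Y=1]  = 6

6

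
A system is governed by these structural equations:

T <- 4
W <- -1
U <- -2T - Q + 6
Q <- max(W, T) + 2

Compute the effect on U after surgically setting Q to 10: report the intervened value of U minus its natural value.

The intervention breaks the incoming arrows to Q: Q <- max(W, T) + 2 no longer applies, and Q = 10.
U = -2T - Q + 6  [with T=4, Q=10]  = -12
Without intervention: Q = max(W, T) + 2  [with W=-1, T=4]  = 6; U = -2T - Q + 6  [with T=4, Q=6]  = -8.
Change = -12 − (-8) = -4.

-4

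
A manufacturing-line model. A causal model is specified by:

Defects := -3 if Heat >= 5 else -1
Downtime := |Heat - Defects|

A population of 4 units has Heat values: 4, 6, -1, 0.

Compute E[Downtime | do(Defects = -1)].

The intervention sets Defects=-1 in all 4 units regardless of Heat. Recomputing Downtime per unit gives 5, 7, 0, 1; average 3.25.

3.25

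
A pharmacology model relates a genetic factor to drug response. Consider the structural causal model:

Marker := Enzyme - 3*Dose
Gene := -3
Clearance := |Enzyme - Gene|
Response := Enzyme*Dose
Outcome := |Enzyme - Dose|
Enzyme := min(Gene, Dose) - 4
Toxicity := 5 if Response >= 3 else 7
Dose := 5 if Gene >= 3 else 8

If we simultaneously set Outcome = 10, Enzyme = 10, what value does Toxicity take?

5

The joint intervention fixes Outcome = 10, Enzyme = 10, removing each variable's own equation.
Dose = 5 if Gene >= 3 else 8  [with Gene=-3]  = 8
Response = Enzyme*Dose  [with Enzyme=10, Dose=8]  = 80
Toxicity = 5 if Response >= 3 else 7  [with Response=80]  = 5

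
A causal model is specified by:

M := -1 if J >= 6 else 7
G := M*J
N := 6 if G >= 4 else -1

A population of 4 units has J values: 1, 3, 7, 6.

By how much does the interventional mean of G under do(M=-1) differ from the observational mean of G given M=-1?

The intervention sets M=-1 in all 4 units regardless of J. Recomputing G per unit gives -1, -3, -7, -6; average -4.25.
Observing M=-1 restricts to units where M's equation naturally yields -1: J ∈ {7, 6}. In that subpopulation G = -7, -6, mean -6.5.
Difference = -4.25 − (-6.5) = 2.25.

2.25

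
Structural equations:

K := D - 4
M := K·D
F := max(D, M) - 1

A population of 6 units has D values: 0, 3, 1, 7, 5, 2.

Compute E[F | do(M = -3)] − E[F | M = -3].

1

Under do(M=-3), M's equation is replaced by M=-3 for every unit. Per-unit F: -1, 2, 0, 6, 4, 1. Mean = 2.
Conditioning on M=-3 selects the 2 unit(s) with D ∈ {3, 1}. Their F values: 2, 0. Mean = 1.
Difference = 2 − 1 = 1.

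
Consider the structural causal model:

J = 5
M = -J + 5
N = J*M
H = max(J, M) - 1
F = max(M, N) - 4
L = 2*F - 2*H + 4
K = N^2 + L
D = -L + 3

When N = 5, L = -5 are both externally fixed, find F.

1

The joint intervention fixes N = 5, L = -5, removing each variable's own equation.
M = -J + 5  [with J=5]  = 0
F = max(M, N) - 4  [with M=0, N=5]  = 1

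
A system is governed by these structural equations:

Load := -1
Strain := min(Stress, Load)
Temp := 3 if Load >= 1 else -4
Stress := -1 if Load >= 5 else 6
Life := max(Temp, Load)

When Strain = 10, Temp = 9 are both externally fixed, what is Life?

9

Setting Strain = 10, Temp = 9 by intervention discards those variables' equations.
Life = max(Temp, Load)  [with Temp=9, Load=-1]  = 9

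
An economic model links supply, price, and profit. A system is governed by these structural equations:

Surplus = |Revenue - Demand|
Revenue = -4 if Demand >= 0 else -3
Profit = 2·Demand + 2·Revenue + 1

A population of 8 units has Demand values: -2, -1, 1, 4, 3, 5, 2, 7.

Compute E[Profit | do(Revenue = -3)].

The intervention sets Revenue=-3 in all 8 units regardless of Demand. Recomputing Profit per unit gives -9, -7, -3, 3, 1, 5, -1, 9; average -0.25.

-0.25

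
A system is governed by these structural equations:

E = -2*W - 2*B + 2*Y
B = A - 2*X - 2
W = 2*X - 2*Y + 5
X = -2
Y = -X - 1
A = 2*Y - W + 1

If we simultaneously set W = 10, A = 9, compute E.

Setting W = 10, A = 9 by intervention discards those variables' equations.
Y = -X - 1  [with X=-2]  = 1
B = A - 2*X - 2  [with A=9, X=-2]  = 11
E = -2*W - 2*B + 2*Y  [with W=10, B=11, Y=1]  = -40

-40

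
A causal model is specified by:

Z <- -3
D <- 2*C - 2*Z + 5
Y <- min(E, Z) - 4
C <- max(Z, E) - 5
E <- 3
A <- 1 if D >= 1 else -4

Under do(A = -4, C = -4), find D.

Under do(A = -4, C = -4), each intervened variable's structural equation is replaced by its fixed value.
D = 2*C - 2*Z + 5  [with C=-4, Z=-3]  = 3

3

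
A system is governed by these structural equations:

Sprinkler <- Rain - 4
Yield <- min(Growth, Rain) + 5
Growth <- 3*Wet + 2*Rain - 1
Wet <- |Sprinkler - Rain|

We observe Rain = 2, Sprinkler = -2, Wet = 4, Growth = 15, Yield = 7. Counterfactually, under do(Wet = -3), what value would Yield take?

do(Wet=-3) replaces the equation Wet <- |Sprinkler - Rain| with the constant Wet = -3.
Growth = 3*Wet + 2*Rain - 1  [with Wet=-3, Rain=2]  = -6
Yield = min(Growth, Rain) + 5  [with Growth=-6, Rain=2]  = -1

-1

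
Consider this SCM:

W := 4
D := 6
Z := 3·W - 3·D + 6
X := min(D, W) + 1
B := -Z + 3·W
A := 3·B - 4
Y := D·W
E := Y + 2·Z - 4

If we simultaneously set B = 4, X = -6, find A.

8

Setting B = 4, X = -6 by intervention discards those variables' equations.
A = 3·B - 4  [with B=4]  = 8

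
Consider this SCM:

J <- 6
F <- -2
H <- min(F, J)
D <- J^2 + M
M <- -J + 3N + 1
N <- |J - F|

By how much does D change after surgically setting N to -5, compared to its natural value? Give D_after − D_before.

Under do(N=-5), the mechanism N <- |J - F| is discarded; N is fixed at -5.
M = -J + 3N + 1  [with J=6, N=-5]  = -20
D = J^2 + M  [with J=6, M=-20]  = 16
Without intervention: N = |J - F|  [with J=6, F=-2]  = 8; M = -J + 3N + 1  [with J=6, N=8]  = 19; D = J^2 + M  [with J=6, M=19]  = 55.
Change = 16 − 55 = -39.

-39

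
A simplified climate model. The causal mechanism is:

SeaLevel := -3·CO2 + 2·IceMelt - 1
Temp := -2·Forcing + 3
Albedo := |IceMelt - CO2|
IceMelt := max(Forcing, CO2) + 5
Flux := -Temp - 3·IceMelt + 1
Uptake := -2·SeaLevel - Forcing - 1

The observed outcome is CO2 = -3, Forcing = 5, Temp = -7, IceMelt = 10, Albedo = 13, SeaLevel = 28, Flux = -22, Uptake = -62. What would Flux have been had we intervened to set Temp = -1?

-28

The intervention breaks the incoming arrows to Temp: Temp := -2·Forcing + 3 no longer applies, and Temp = -1.
IceMelt = max(Forcing, CO2) + 5  [with Forcing=5, CO2=-3]  = 10
Flux = -Temp - 3·IceMelt + 1  [with Temp=-1, IceMelt=10]  = -28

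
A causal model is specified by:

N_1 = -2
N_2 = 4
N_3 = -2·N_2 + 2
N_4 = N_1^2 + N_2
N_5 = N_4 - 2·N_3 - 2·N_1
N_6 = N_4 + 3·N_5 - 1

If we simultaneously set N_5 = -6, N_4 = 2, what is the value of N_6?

-17

Setting N_5 = -6, N_4 = 2 by intervention discards those variables' equations.
N_6 = N_4 + 3·N_5 - 1  [with N_4=2, N_5=-6]  = -17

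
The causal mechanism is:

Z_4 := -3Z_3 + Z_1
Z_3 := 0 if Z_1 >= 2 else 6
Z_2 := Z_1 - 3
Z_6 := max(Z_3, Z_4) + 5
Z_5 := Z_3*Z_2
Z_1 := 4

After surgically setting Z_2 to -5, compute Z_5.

0

do(Z_2=-5) replaces the equation Z_2 := Z_1 - 3 with the constant Z_2 = -5.
Z_3 = 0 if Z_1 >= 2 else 6  [with Z_1=4]  = 0
Z_5 = Z_3*Z_2  [with Z_3=0, Z_2=-5]  = 0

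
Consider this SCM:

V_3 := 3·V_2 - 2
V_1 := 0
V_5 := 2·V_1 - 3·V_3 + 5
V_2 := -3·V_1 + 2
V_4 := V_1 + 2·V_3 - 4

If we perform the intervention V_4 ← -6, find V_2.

The intervention breaks the incoming arrows to V_4: V_4 := V_1 + 2·V_3 - 4 no longer applies, and V_4 = -6.
Since V_2 is not a descendant of the intervened variable, it is unaffected.
V_2 = -3·V_1 + 2  [with V_1=0]  = 2

2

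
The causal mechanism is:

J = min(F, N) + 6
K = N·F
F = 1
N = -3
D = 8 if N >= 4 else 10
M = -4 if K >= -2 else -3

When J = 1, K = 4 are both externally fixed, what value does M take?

-4

Under do(J = 1, K = 4), each intervened variable's structural equation is replaced by its fixed value.
M = -4 if K >= -2 else -3  [with K=4]  = -4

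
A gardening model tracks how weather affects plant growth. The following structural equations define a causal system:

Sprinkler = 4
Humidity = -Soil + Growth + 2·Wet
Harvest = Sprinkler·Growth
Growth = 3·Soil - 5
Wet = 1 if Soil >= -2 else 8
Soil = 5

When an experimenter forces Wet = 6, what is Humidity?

do(Wet=6) replaces the equation Wet = 1 if Soil >= -2 else 8 with the constant Wet = 6.
Growth = 3·Soil - 5  [with Soil=5]  = 10
Humidity = -Soil + Growth + 2·Wet  [with Soil=5, Growth=10, Wet=6]  = 17

17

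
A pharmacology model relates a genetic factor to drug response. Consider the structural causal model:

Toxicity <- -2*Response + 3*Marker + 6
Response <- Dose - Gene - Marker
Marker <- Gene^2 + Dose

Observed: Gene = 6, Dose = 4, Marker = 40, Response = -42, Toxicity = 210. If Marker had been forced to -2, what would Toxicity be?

do(Marker=-2) replaces the equation Marker <- Gene^2 + Dose with the constant Marker = -2.
Response = Dose - Gene - Marker  [with Dose=4, Gene=6, Marker=-2]  = 0
Toxicity = -2*Response + 3*Marker + 6  [with Response=0, Marker=-2]  = 0

0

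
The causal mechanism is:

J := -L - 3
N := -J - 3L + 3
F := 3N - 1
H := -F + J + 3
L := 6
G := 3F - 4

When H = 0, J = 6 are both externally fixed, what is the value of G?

-196

The joint intervention fixes H = 0, J = 6, removing each variable's own equation.
N = -J - 3L + 3  [with J=6, L=6]  = -21
F = 3N - 1  [with N=-21]  = -64
G = 3F - 4  [with F=-64]  = -196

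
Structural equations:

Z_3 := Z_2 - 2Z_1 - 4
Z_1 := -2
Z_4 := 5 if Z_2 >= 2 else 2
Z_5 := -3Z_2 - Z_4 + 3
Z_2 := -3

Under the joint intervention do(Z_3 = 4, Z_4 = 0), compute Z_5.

Setting Z_3 = 4, Z_4 = 0 by intervention discards those variables' equations.
Z_5 = -3Z_2 - Z_4 + 3  [with Z_2=-3, Z_4=0]  = 12

12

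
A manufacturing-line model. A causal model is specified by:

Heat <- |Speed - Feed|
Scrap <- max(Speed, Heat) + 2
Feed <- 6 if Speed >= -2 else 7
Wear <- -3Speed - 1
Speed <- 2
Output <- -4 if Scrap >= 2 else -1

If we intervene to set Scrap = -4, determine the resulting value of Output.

The intervention breaks the incoming arrows to Scrap: Scrap <- max(Speed, Heat) + 2 no longer applies, and Scrap = -4.
Output = -4 if Scrap >= 2 else -1  [with Scrap=-4]  = -1

-1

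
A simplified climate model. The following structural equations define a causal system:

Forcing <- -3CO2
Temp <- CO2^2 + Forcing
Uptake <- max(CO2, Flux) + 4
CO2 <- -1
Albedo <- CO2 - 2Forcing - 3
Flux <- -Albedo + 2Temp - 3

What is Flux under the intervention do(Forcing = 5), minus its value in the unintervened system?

do(Forcing=5) replaces the equation Forcing <- -3CO2 with the constant Forcing = 5.
Temp = CO2^2 + Forcing  [with CO2=-1, Forcing=5]  = 6
Albedo = CO2 - 2Forcing - 3  [with CO2=-1, Forcing=5]  = -14
Flux = -Albedo + 2Temp - 3  [with Albedo=-14, Temp=6]  = 23
Without intervention: Forcing = -3CO2  [with CO2=-1]  = 3; Temp = CO2^2 + Forcing  [with CO2=-1, Forcing=3]  = 4; Albedo = CO2 - 2Forcing - 3  [with CO2=-1, Forcing=3]  = -10; Flux = -Albedo + 2Temp - 3  [with Albedo=-10, Temp=4]  = 15.
Change = 23 − 15 = 8.

8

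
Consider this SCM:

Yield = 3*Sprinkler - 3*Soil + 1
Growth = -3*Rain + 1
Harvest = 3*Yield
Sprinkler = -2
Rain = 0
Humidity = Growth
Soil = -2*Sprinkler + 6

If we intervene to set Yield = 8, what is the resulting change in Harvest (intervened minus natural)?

129

Intervening sets Yield = 8 and removes its equation (Yield = 3*Sprinkler - 3*Soil + 1).
Harvest = 3*Yield  [with Yield=8]  = 24
Without intervention: Soil = -2*Sprinkler + 6  [with Sprinkler=-2]  = 10; Yield = 3*Sprinkler - 3*Soil + 1  [with Sprinkler=-2, Soil=10]  = -35; Harvest = 3*Yield  [with Yield=-35]  = -105.
Change = 24 − (-105) = 129.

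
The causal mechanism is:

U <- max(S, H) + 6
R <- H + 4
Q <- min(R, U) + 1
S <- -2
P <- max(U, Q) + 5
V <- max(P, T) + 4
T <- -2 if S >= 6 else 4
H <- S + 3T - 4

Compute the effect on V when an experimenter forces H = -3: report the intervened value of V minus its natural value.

-8

The intervention breaks the incoming arrows to H: H <- S + 3T - 4 no longer applies, and H = -3.
T = -2 if S >= 6 else 4  [with S=-2]  = 4
U = max(S, H) + 6  [with S=-2, H=-3]  = 4
R = H + 4  [with H=-3]  = 1
Q = min(R, U) + 1  [with R=1, U=4]  = 2
P = max(U, Q) + 5  [with U=4, Q=2]  = 9
V = max(P, T) + 4  [with P=9, T=4]  = 13
Without intervention: T = -2 if S >= 6 else 4  [with S=-2]  = 4; H = S + 3T - 4  [with S=-2, T=4]  = 6; U = max(S, H) + 6  [with S=-2, H=6]  = 12; R = H + 4  [with H=6]  = 10; Q = min(R, U) + 1  [with R=10, U=12]  = 11; P = max(U, Q) + 5  [with U=12, Q=11]  = 17; V = max(P, T) + 4  [with P=17, T=4]  = 21.
Change = 13 − 21 = -8.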